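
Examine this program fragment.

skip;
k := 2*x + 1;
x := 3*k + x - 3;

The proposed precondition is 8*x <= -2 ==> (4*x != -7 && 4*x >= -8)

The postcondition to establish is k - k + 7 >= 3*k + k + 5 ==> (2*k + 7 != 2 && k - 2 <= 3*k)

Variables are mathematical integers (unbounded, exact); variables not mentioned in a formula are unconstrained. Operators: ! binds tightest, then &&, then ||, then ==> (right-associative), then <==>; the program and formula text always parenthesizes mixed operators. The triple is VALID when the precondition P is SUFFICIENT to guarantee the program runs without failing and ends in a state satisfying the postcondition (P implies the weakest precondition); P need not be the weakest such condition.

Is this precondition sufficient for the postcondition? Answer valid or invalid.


Working backward. After the program, the postcondition k - k + 7 >= 3*k + k + 5 ==> (2*k + 7 != 2 && k - 2 <= 3*k) must hold; in canonical form it is 4*k <= 2 ==> (2*k != -5 && 2*k >= -2).
Before x := 3*k + x - 3: 4*k <= 2 ==> (2*k != -5 && 2*k >= -2)
Before k := 2*x + 1: 8*x <= -2 ==> (4*x != -7 && 4*x >= -4)
Before skip: 8*x <= -2 ==> (4*x != -7 && 4*x >= -4)
The weakest precondition is 8*x <= -2 ==> (4*x != -7 && 4*x >= -4).
Check whether 8*x <= -2 ==> (4*x != -7 && 4*x >= -8) implies it.
Countermodel: at the initial state x = -2, the precondition holds but the weakest precondition fails.
Answer: invalid


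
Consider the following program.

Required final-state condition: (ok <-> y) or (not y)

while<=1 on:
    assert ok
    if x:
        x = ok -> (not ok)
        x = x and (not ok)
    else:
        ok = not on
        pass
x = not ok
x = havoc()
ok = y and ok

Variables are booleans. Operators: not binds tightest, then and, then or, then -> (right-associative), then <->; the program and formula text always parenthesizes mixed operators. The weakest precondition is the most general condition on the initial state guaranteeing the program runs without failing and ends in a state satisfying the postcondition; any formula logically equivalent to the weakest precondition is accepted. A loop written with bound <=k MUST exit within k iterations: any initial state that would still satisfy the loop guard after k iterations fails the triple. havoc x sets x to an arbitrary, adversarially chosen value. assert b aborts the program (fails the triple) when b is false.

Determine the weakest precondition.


Working backward. After the program, (ok <-> y) or (not y) must hold.
Before ok := y and ok: ((y and ok) <-> y) or (not y)
Before havoc x: ((y and ok) <-> y) or (not y)
Before x := not ok: ((y and ok) <-> y) or (not y)
Before the loop (bound <=1), unroll the exhaustion recursion (WP_0 = exit-now case; WP_j = one more guarded iteration, up to j = 1):
  WP_0: (not on) and (((y and ok) <-> y) or (not y))
  WP_1: (on -> (ok and (x -> ((not on) and (((y and ok) <-> y) or (not y)))) and ((not x) -> ((not on) and (((y and (not on)) <-> y) or (not y)))))) and ((not on) -> (((y and ok) <-> y) or (not y)))
So before the loop: (on -> (ok and (x -> ((not on) and (((y and ok) <-> y) or (not y)))) and ((not x) -> ((not on) and (((y and (not on)) <-> y) or (not y)))))) and ((not on) -> (((y and ok) <-> y) or (not y)))
Answer: WP = (on -> (ok and (x -> ((not on) and (((y and ok) <-> y) or (not y)))) and ((not x) -> ((not on) and (((y and (not on)) <-> y) or (not y)))))) and ((not on) -> (((y and ok) <-> y) or (not y)))


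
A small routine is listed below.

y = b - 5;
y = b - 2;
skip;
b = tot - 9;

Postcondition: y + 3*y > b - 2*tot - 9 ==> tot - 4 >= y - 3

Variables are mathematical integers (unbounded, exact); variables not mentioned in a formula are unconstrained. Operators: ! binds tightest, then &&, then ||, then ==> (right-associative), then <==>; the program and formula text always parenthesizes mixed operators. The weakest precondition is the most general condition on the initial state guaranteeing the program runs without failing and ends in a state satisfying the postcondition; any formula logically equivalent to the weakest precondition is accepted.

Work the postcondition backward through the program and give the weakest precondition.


Working backward. After the program, the postcondition y + 3*y > b - 2*tot - 9 ==> tot - 4 >= y - 3 must hold; in canonical form it is 2*tot + 4*y > b - 9 ==> tot >= y + 1.
Before b := tot - 9: tot + 4*y > -18 ==> tot >= y + 1
Before skip: tot + 4*y > -18 ==> tot >= y + 1
Before y := b - 2: 4*b + tot > -10 ==> tot >= b - 1
Before y := b - 5: 4*b + tot > -10 ==> tot >= b - 1
Answer: WP = 4*b + tot > -10 ==> tot >= b - 1


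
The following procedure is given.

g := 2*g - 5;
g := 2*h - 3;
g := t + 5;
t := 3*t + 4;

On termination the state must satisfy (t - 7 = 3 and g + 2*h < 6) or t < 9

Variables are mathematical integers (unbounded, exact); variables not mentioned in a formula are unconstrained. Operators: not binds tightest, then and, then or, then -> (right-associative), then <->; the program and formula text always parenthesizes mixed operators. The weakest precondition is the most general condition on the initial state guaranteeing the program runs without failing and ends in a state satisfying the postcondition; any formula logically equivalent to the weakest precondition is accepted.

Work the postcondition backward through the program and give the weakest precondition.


Working backward. After the program, the postcondition (t - 7 = 3 and g + 2*h < 6) or t < 9 must hold; in canonical form it is (t = 10 and g + 2*h < 6) or t < 9.
Before t := 3*t + 4: (3*t = 6 and g + 2*h < 6) or 3*t < 5
Before g := t + 5: (3*t = 6 and 2*h + t < 1) or 3*t < 5
Before g := 2*h - 3: (3*t = 6 and 2*h + t < 1) or 3*t < 5
Before g := 2*g - 5: (3*t = 6 and 2*h + t < 1) or 3*t < 5
Answer: WP = (3*t = 6 and 2*h + t < 1) or 3*t < 5


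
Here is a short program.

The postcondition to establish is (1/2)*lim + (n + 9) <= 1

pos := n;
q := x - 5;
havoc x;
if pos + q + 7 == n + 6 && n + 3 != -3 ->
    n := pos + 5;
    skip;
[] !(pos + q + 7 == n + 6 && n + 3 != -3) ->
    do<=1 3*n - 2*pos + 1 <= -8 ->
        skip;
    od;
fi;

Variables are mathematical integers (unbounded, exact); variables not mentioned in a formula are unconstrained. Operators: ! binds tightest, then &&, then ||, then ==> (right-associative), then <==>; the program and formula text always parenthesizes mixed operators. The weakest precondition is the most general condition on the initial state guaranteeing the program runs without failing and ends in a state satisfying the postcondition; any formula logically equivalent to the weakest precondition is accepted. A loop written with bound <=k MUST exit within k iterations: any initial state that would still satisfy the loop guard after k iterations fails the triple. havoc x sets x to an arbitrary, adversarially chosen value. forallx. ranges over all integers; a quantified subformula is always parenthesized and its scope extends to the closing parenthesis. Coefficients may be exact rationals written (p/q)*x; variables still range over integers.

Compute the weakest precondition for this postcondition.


Working backward. After the program, the postcondition (1/2)*lim + (n + 9) <= 1 must hold; in canonical form it is (1/2)*lim + n <= -8.
Then branch requires (1/2)*lim + pos <= -13; else branch requires (3*n <= 2*pos - 9 ==> ((!(3*n <= 2*pos - 9)) && (1/2)*lim + n <= -8)) && ((!(3*n <= 2*pos - 9)) ==> (1/2)*lim + n <= -8).
Before the if: ((pos + q == n - 1 && n != -6) ==> (1/2)*lim + pos <= -13) && ((!(pos + q == n - 1 && n != -6)) ==> ((3*n <= 2*pos - 9 ==> ((!(3*n <= 2*pos - 9)) && (1/2)*lim + n <= -8)) && ((!(3*n <= 2*pos - 9)) ==> (1/2)*lim + n <= -8)))
Before havoc x: ((pos + q == n - 1 && n != -6) ==> (1/2)*lim + pos <= -13) && ((!(pos + q == n - 1 && n != -6)) ==> ((3*n <= 2*pos - 9 ==> ((!(3*n <= 2*pos - 9)) && (1/2)*lim + n <= -8)) && ((!(3*n <= 2*pos - 9)) ==> (1/2)*lim + n <= -8)))
Before q := x - 5: ((pos + x == n + 4 && n != -6) ==> (1/2)*lim + pos <= -13) && ((!(pos + x == n + 4 && n != -6)) ==> ((3*n <= 2*pos - 9 ==> ((!(3*n <= 2*pos - 9)) && (1/2)*lim + n <= -8)) && ((!(3*n <= 2*pos - 9)) ==> (1/2)*lim + n <= -8)))
Before pos := n: ((x == 4 && n != -6) ==> (1/2)*lim + n <= -13) && ((!(x == 4 && n != -6)) ==> ((n <= -9 ==> ((!(n <= -9)) && (1/2)*lim + n <= -8)) && ((!(n <= -9)) ==> (1/2)*lim + n <= -8)))
Answer: WP = ((x == 4 && n != -6) ==> (1/2)*lim + n <= -13) && ((!(x == 4 && n != -6)) ==> ((n <= -9 ==> ((!(n <= -9)) && (1/2)*lim + n <= -8)) && ((!(n <= -9)) ==> (1/2)*lim + n <= -8)))


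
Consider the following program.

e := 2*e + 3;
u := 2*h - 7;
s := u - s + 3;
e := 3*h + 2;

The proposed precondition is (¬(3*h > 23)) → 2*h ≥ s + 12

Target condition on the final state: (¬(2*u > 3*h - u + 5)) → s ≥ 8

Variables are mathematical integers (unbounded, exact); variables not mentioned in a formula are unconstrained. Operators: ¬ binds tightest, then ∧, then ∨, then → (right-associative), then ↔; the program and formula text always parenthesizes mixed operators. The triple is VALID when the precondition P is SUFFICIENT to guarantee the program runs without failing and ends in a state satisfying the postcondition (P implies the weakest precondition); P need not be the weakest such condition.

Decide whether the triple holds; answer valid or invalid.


Working backward. After the program, the postcondition (¬(2*u > 3*h - u + 5)) → s ≥ 8 must hold; in canonical form it is (¬(3*u > 3*h + 5)) → s ≥ 8.
Before e := 3*h + 2: (¬(3*u > 3*h + 5)) → s ≥ 8
Before s := u - s + 3: (¬(3*u > 3*h + 5)) → u ≥ s + 5
Before u := 2*h - 7: (¬(3*h > 26)) → 2*h ≥ s + 12
Before e := 2*e + 3: (¬(3*h > 26)) → 2*h ≥ s + 12
The weakest precondition is (¬(3*h > 26)) → 2*h ≥ s + 12.
Check whether (¬(3*h > 23)) → 2*h ≥ s + 12 implies it.
Countermodel: at the initial state h = 8, s = 5, the precondition holds but the weakest precondition fails.
Answer: invalid


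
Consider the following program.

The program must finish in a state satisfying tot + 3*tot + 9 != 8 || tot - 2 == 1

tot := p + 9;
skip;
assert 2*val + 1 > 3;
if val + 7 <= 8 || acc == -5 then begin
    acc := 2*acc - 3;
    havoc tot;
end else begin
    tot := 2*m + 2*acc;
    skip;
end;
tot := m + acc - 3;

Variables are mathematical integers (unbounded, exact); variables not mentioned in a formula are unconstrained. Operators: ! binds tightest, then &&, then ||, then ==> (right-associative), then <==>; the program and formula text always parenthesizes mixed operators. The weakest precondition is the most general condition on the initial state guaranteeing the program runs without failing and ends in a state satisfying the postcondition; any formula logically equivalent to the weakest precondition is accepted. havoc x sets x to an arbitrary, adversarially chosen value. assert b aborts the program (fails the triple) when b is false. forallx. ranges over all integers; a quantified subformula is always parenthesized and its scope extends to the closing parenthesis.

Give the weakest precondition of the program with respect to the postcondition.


Working backward. After the program, the postcondition tot + 3*tot + 9 != 8 || tot - 2 == 1 must hold; in canonical form it is 4*tot != -1 || tot == 3.
Before tot := m + acc - 3: 4*acc + 4*m != 11 || acc + m == 6
Then branch requires 8*acc + 4*m != 23 || 2*acc + m == 9; else branch requires 4*acc + 4*m != 11 || acc + m == 6.
Before the if: ((val <= 1 || acc == -5) ==> (8*acc + 4*m != 23 || 2*acc + m == 9)) && ((!(val <= 1 || acc == -5)) ==> (4*acc + 4*m != 11 || acc + m == 6))
Before assert 2*val + 1 > 3: 2*val > 2 && ((val <= 1 || acc == -5) ==> (8*acc + 4*m != 23 || 2*acc + m == 9)) && ((!(val <= 1 || acc == -5)) ==> (4*acc + 4*m != 11 || acc + m == 6))
Before skip: 2*val > 2 && ((val <= 1 || acc == -5) ==> (8*acc + 4*m != 23 || 2*acc + m == 9)) && ((!(val <= 1 || acc == -5)) ==> (4*acc + 4*m != 11 || acc + m == 6))
Before tot := p + 9: 2*val > 2 && ((val <= 1 || acc == -5) ==> (8*acc + 4*m != 23 || 2*acc + m == 9)) && ((!(val <= 1 || acc == -5)) ==> (4*acc + 4*m != 11 || acc + m == 6))
Answer: WP = 2*val > 2 && ((val <= 1 || acc == -5) ==> (8*acc + 4*m != 23 || 2*acc + m == 9)) && ((!(val <= 1 || acc == -5)) ==> (4*acc + 4*m != 11 || acc + m == 6))


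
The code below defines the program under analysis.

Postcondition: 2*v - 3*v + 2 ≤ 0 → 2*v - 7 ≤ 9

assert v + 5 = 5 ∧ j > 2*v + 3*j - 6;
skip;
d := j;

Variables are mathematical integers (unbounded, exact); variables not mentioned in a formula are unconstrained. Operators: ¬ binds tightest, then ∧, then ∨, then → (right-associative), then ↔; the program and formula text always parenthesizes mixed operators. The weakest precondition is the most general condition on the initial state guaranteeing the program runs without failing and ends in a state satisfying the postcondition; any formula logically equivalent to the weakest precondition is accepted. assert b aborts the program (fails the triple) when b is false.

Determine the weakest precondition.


Working backward. After the program, the postcondition 2*v - 3*v + 2 ≤ 0 → 2*v - 7 ≤ 9 must hold; in canonical form it is v ≥ 2 → 2*v ≤ 16.
Before d := j: v ≥ 2 → 2*v ≤ 16
Before skip: v ≥ 2 → 2*v ≤ 16
Before assert v + 5 = 5 ∧ j > 2*v + 3*j - 6: v = 0 ∧ 2*j + 2*v < 6 ∧ (v ≥ 2 → 2*v ≤ 16)
Answer: WP = v = 0 ∧ 2*j + 2*v < 6 ∧ (v ≥ 2 → 2*v ≤ 16)


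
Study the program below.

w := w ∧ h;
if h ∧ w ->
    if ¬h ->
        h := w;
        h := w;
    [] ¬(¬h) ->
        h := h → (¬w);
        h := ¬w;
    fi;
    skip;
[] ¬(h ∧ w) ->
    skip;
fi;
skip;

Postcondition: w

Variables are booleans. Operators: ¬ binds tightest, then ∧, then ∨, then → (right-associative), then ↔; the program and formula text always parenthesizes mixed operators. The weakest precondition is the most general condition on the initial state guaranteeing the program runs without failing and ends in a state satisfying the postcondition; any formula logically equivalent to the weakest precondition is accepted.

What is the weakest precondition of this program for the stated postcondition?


Working backward. After the program, w must hold.
Before skip: w
Then branch requires ((¬h) → w) ∧ (h → w); else branch requires w.
Before the if: ((h ∧ w) → (((¬h) → w) ∧ (h → w))) ∧ ((¬(h ∧ w)) → w)
Before w := w ∧ h: ((h ∧ w) → (((¬h) → (w ∧ h)) ∧ (h → (w ∧ h)))) ∧ ((¬(h ∧ w)) → (w ∧ h))
Answer: WP = ((h ∧ w) → (((¬h) → (w ∧ h)) ∧ (h → (w ∧ h)))) ∧ ((¬(h ∧ w)) → (w ∧ h))


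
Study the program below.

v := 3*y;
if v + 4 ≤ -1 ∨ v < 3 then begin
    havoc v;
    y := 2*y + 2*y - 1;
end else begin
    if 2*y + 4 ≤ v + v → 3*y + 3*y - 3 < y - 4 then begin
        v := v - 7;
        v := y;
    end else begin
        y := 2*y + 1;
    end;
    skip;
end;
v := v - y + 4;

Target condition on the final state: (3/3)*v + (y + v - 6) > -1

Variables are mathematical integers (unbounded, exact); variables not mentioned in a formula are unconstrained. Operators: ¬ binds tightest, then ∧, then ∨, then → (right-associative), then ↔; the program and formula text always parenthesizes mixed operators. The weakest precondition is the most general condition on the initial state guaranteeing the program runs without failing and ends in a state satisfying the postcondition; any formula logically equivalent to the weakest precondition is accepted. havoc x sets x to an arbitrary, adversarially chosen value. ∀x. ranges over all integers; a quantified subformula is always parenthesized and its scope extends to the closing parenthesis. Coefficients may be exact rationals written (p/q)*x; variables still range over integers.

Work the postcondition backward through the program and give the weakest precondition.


Working backward. After the program, the postcondition (3/3)*v + (y + v - 6) > -1 must hold; in canonical form it is 2*v + y > 5.
Before v := v - y + 4: 2*v > y - 3
Then branch requires ∀v_1. 2*v_1 > 4*y - 4; else branch requires ((2*y ≤ 2*v - 4 → 5*y < -1) → y > -3) ∧ ((¬(2*y ≤ 2*v - 4 → 5*y < -1)) → 2*v > 2*y - 2).
Before the if: ((v ≤ -5 ∨ v < 3) → (∀v_1. 2*v_1 > 4*y - 4)) ∧ ((¬(v ≤ -5 ∨ v < 3)) → (((2*y ≤ 2*v - 4 → 5*y < -1) → y > -3) ∧ ((¬(2*y ≤ 2*v - 4 → 5*y < -1)) → 2*v > 2*y - 2)))
Before v := 3*y: ((3*y ≤ -5 ∨ 3*y < 3) → (∀v_1. 2*v_1 > 4*y - 4)) ∧ ((¬(3*y ≤ -5 ∨ 3*y < 3)) → (((4*y ≥ 4 → 5*y < -1) → y > -3) ∧ ((¬(4*y ≥ 4 → 5*y < -1)) → 4*y > -2)))
Answer: WP = ((3*y ≤ -5 ∨ 3*y < 3) → (∀v_1. 2*v_1 > 4*y - 4)) ∧ ((¬(3*y ≤ -5 ∨ 3*y < 3)) → (((4*y ≥ 4 → 5*y < -1) → y > -3) ∧ ((¬(4*y ≥ 4 → 5*y < -1)) → 4*y > -2)))


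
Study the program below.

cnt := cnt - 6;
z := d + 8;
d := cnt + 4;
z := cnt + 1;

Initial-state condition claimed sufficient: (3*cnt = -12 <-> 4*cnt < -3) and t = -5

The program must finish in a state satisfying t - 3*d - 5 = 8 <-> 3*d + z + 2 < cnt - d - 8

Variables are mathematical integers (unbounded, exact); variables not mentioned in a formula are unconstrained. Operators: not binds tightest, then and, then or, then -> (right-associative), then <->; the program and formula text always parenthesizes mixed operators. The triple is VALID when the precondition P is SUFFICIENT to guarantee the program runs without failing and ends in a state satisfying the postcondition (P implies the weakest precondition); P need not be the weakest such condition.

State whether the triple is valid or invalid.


Working backward. After the program, the postcondition t - 3*d - 5 = 8 <-> 3*d + z + 2 < cnt - d - 8 must hold; in canonical form it is t = 3*d + 13 <-> 4*d + z < cnt - 10.
Before z := cnt + 1: t = 3*d + 13 <-> 4*d < -11
Before d := cnt + 4: t = 3*cnt + 25 <-> 4*cnt < -27
Before z := d + 8: t = 3*cnt + 25 <-> 4*cnt < -27
Before cnt := cnt - 6: t = 3*cnt + 7 <-> 4*cnt < -3
The weakest precondition is t = 3*cnt + 7 <-> 4*cnt < -3.
Check whether (3*cnt = -12 <-> 4*cnt < -3) and t = -5 implies it.
Every state satisfying the precondition satisfies the weakest precondition: the implication holds.
Answer: valid


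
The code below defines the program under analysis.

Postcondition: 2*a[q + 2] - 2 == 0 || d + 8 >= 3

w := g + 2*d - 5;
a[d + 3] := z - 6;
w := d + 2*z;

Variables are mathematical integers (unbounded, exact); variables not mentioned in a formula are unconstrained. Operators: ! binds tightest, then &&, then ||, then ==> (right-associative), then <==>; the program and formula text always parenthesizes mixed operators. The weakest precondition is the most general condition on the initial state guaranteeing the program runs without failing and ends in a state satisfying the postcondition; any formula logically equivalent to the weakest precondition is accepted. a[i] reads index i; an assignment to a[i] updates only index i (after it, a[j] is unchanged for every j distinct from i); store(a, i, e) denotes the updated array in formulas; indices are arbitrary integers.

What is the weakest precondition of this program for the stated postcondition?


Working backward. After the program, the postcondition 2*a[q + 2] - 2 == 0 || d + 8 >= 3 must hold; in canonical form it is 2*a[q + 2] == 2 || d >= -5.
Before w := d + 2*z: 2*a[q + 2] == 2 || d >= -5
Before a[d + 3] := z - 6: 2*store(a, d + 3, z - 6)[q + 2] == 2 || d >= -5
Before w := g + 2*d - 5: 2*store(a, d + 3, z - 6)[q + 2] == 2 || d >= -5
Answer: WP = 2*store(a, d + 3, z - 6)[q + 2] == 2 || d >= -5


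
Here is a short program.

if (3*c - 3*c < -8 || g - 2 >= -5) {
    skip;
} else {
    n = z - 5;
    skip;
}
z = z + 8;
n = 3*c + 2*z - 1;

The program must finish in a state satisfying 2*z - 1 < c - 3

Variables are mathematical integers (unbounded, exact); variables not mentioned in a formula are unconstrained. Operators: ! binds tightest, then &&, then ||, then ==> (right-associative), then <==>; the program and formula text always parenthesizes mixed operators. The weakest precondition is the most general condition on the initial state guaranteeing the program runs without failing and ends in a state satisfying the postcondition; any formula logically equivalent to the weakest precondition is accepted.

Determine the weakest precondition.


Working backward. After the program, the postcondition 2*z - 1 < c - 3 must hold; in canonical form it is 2*z < c - 2.
Before n := 3*c + 2*z - 1: 2*z < c - 2
Before z := z + 8: 2*z < c - 18
Then branch requires 2*z < c - 18; else branch requires 2*z < c - 18.
Before the if: (g >= -3 ==> 2*z < c - 18) && ((!(g >= -3)) ==> 2*z < c - 18)
Answer: WP = (g >= -3 ==> 2*z < c - 18) && ((!(g >= -3)) ==> 2*z < c - 18)


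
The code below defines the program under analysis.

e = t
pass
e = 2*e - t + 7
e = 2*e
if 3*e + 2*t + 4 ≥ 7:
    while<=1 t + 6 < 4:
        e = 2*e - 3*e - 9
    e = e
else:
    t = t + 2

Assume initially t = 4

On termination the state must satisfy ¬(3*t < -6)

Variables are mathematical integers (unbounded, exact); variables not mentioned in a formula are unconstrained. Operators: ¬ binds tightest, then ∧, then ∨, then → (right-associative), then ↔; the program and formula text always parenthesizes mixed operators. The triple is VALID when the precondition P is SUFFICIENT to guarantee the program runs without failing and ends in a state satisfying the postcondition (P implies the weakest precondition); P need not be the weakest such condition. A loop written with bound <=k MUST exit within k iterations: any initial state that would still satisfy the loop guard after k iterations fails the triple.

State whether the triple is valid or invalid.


Working backward. After the program, ¬(3*t < -6) must hold.
Then branch requires (t < -2 → ((¬(t < -2)) ∧ (¬(3*t < -6)))) ∧ ((¬(t < -2)) → (¬(3*t < -6))); else branch requires ¬(3*t < -12).
Before the if: (3*e + 2*t ≥ 3 → ((t < -2 → ((¬(t < -2)) ∧ (¬(3*t < -6)))) ∧ ((¬(t < -2)) → (¬(3*t < -6))))) ∧ ((¬(3*e + 2*t ≥ 3)) → (¬(3*t < -12)))
Before e := 2*e: (6*e + 2*t ≥ 3 → ((t < -2 → ((¬(t < -2)) ∧ (¬(3*t < -6)))) ∧ ((¬(t < -2)) → (¬(3*t < -6))))) ∧ ((¬(6*e + 2*t ≥ 3)) → (¬(3*t < -12)))
Before e := 2*e - t + 7: (12*e ≥ 4*t - 39 → ((t < -2 → ((¬(t < -2)) ∧ (¬(3*t < -6)))) ∧ ((¬(t < -2)) → (¬(3*t < -6))))) ∧ ((¬(12*e ≥ 4*t - 39)) → (¬(3*t < -12)))
Before skip: (12*e ≥ 4*t - 39 → ((t < -2 → ((¬(t < -2)) ∧ (¬(3*t < -6)))) ∧ ((¬(t < -2)) → (¬(3*t < -6))))) ∧ ((¬(12*e ≥ 4*t - 39)) → (¬(3*t < -12)))
Before e := t: (8*t ≥ -39 → ((t < -2 → ((¬(t < -2)) ∧ (¬(3*t < -6)))) ∧ ((¬(t < -2)) → (¬(3*t < -6))))) ∧ ((¬(8*t ≥ -39)) → (¬(3*t < -12)))
The weakest precondition is (8*t ≥ -39 → ((t < -2 → ((¬(t < -2)) ∧ (¬(3*t < -6)))) ∧ ((¬(t < -2)) → (¬(3*t < -6))))) ∧ ((¬(8*t ≥ -39)) → (¬(3*t < -12))).
Check whether t = 4 implies it.
Every state satisfying the precondition satisfies the weakest precondition: the implication holds.
Answer: valid


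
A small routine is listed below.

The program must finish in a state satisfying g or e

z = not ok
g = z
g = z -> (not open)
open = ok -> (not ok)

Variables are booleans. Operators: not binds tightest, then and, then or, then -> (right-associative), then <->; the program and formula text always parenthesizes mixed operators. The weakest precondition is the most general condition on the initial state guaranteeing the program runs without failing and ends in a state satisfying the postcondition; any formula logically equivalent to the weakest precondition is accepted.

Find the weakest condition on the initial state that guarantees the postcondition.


Working backward. After the program, g or e must hold.
Before open := ok -> (not ok): g or e
Before g := z -> (not open): (z -> (not open)) or e
Before g := z: (z -> (not open)) or e
Before z := not ok: ((not ok) -> (not open)) or e
Answer: WP = ((not ok) -> (not open)) or e


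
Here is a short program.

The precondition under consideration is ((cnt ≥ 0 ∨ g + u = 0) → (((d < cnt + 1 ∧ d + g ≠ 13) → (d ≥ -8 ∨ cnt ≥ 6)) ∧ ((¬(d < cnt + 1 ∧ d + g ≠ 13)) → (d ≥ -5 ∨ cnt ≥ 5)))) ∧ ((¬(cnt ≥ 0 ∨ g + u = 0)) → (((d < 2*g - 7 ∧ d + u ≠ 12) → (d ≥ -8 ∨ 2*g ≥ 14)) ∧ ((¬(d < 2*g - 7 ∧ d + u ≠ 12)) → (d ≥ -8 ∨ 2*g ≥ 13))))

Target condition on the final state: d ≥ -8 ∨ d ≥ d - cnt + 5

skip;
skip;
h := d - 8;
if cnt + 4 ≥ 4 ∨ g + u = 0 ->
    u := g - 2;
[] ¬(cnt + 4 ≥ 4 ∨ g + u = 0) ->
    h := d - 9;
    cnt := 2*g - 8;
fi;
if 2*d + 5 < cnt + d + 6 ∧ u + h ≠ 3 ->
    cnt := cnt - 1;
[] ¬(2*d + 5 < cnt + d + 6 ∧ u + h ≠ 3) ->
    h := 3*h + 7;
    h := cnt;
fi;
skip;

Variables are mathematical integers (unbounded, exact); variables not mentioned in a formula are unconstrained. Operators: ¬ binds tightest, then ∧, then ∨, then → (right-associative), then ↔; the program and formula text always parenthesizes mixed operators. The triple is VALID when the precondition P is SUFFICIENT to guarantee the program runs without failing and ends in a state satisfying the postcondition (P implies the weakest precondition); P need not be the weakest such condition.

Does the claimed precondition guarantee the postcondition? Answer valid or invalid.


Working backward. After the program, the postcondition d ≥ -8 ∨ d ≥ d - cnt + 5 must hold; in canonical form it is d ≥ -8 ∨ cnt ≥ 5.
Before skip: d ≥ -8 ∨ cnt ≥ 5
Then branch requires d ≥ -8 ∨ cnt ≥ 6; else branch requires d ≥ -8 ∨ cnt ≥ 5.
Before the if: ((d < cnt + 1 ∧ h + u ≠ 3) → (d ≥ -8 ∨ cnt ≥ 6)) ∧ ((¬(d < cnt + 1 ∧ h + u ≠ 3)) → (d ≥ -8 ∨ cnt ≥ 5))
Then branch requires ((d < cnt + 1 ∧ g + h ≠ 5) → (d ≥ -8 ∨ cnt ≥ 6)) ∧ ((¬(d < cnt + 1 ∧ g + h ≠ 5)) → (d ≥ -8 ∨ cnt ≥ 5)); else branch requires ((d < 2*g - 7 ∧ d + u ≠ 12) → (d ≥ -8 ∨ 2*g ≥ 14)) ∧ ((¬(d < 2*g - 7 ∧ d + u ≠ 12)) → (d ≥ -8 ∨ 2*g ≥ 13)).
Before the if: ((cnt ≥ 0 ∨ g + u = 0) → (((d < cnt + 1 ∧ g + h ≠ 5) → (d ≥ -8 ∨ cnt ≥ 6)) ∧ ((¬(d < cnt + 1 ∧ g + h ≠ 5)) → (d ≥ -8 ∨ cnt ≥ 5)))) ∧ ((¬(cnt ≥ 0 ∨ g + u = 0)) → (((d < 2*g - 7 ∧ d + u ≠ 12) → (d ≥ -8 ∨ 2*g ≥ 14)) ∧ ((¬(d < 2*g - 7 ∧ d + u ≠ 12)) → (d ≥ -8 ∨ 2*g ≥ 13))))
Before h := d - 8: ((cnt ≥ 0 ∨ g + u = 0) → (((d < cnt + 1 ∧ d + g ≠ 13) → (d ≥ -8 ∨ cnt ≥ 6)) ∧ ((¬(d < cnt + 1 ∧ d + g ≠ 13)) → (d ≥ -8 ∨ cnt ≥ 5)))) ∧ ((¬(cnt ≥ 0 ∨ g + u = 0)) → (((d < 2*g - 7 ∧ d + u ≠ 12) → (d ≥ -8 ∨ 2*g ≥ 14)) ∧ ((¬(d < 2*g - 7 ∧ d + u ≠ 12)) → (d ≥ -8 ∨ 2*g ≥ 13))))
Before skip: ((cnt ≥ 0 ∨ g + u = 0) → (((d < cnt + 1 ∧ d + g ≠ 13) → (d ≥ -8 ∨ cnt ≥ 6)) ∧ ((¬(d < cnt + 1 ∧ d + g ≠ 13)) → (d ≥ -8 ∨ cnt ≥ 5)))) ∧ ((¬(cnt ≥ 0 ∨ g + u = 0)) → (((d < 2*g - 7 ∧ d + u ≠ 12) → (d ≥ -8 ∨ 2*g ≥ 14)) ∧ ((¬(d < 2*g - 7 ∧ d + u ≠ 12)) → (d ≥ -8 ∨ 2*g ≥ 13))))
Before skip: ((cnt ≥ 0 ∨ g + u = 0) → (((d < cnt + 1 ∧ d + g ≠ 13) → (d ≥ -8 ∨ cnt ≥ 6)) ∧ ((¬(d < cnt + 1 ∧ d + g ≠ 13)) → (d ≥ -8 ∨ cnt ≥ 5)))) ∧ ((¬(cnt ≥ 0 ∨ g + u = 0)) → (((d < 2*g - 7 ∧ d + u ≠ 12) → (d ≥ -8 ∨ 2*g ≥ 14)) ∧ ((¬(d < 2*g - 7 ∧ d + u ≠ 12)) → (d ≥ -8 ∨ 2*g ≥ 13))))
The weakest precondition is ((cnt ≥ 0 ∨ g + u = 0) → (((d < cnt + 1 ∧ d + g ≠ 13) → (d ≥ -8 ∨ cnt ≥ 6)) ∧ ((¬(d < cnt + 1 ∧ d + g ≠ 13)) → (d ≥ -8 ∨ cnt ≥ 5)))) ∧ ((¬(cnt ≥ 0 ∨ g + u = 0)) → (((d < 2*g - 7 ∧ d + u ≠ 12) → (d ≥ -8 ∨ 2*g ≥ 14)) ∧ ((¬(d < 2*g - 7 ∧ d + u ≠ 12)) → (d ≥ -8 ∨ 2*g ≥ 13)))).
Check whether ((cnt ≥ 0 ∨ g + u = 0) → (((d < cnt + 1 ∧ d + g ≠ 13) → (d ≥ -8 ∨ cnt ≥ 6)) ∧ ((¬(d < cnt + 1 ∧ d + g ≠ 13)) → (d ≥ -5 ∨ cnt ≥ 5)))) ∧ ((¬(cnt ≥ 0 ∨ g + u = 0)) → (((d < 2*g - 7 ∧ d + u ≠ 12) → (d ≥ -8 ∨ 2*g ≥ 14)) ∧ ((¬(d < 2*g - 7 ∧ d + u ≠ 12)) → (d ≥ -8 ∨ 2*g ≥ 13)))) implies it.
Every state satisfying the precondition satisfies the weakest precondition: the implication holds.
Answer: valid


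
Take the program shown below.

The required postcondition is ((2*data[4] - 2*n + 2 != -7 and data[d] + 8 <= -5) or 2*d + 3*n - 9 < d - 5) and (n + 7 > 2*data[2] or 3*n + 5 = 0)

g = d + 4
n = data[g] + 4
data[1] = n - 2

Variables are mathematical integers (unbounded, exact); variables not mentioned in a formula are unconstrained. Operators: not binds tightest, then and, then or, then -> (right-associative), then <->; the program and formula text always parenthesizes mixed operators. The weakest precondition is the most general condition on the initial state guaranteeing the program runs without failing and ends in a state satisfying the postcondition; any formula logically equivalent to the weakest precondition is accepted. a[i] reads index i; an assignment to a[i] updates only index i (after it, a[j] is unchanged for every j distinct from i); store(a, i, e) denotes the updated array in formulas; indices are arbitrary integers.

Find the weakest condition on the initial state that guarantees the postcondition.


Working backward. After the program, the postcondition ((2*data[4] - 2*n + 2 != -7 and data[d] + 8 <= -5) or 2*d + 3*n - 9 < d - 5) and (n + 7 > 2*data[2] or 3*n + 5 = 0) must hold; in canonical form it is ((2*data[4] != 2*n - 9 and data[d] <= -13) or d + 3*n < 4) and (n > 2*data[2] - 7 or 3*n = -5).
Before data[1] := n - 2: ((2*data[4] != 2*n - 9 and store(data, 1, n - 2)[d] <= -13) or d + 3*n < 4) and (n > 2*data[2] - 7 or 3*n = -5)
Before n := data[g] + 4: ((2*data[4] != 2*data[g] - 1 and store(data, 1, data[g] + 2)[d] <= -13) or 3*data[g] + d < -8) and (data[g] > 2*data[2] - 11 or 3*data[g] = -17)
Before g := d + 4: ((2*data[4] != 2*data[d + 4] - 1 and store(data, 1, data[d + 4] + 2)[d] <= -13) or 3*data[d + 4] + d < -8) and (data[d + 4] > 2*data[2] - 11 or 3*data[d + 4] = -17)
Answer: WP = ((2*data[4] != 2*data[d + 4] - 1 and store(data, 1, data[d + 4] + 2)[d] <= -13) or 3*data[d + 4] + d < -8) and (data[d + 4] > 2*data[2] - 11 or 3*data[d + 4] = -17)


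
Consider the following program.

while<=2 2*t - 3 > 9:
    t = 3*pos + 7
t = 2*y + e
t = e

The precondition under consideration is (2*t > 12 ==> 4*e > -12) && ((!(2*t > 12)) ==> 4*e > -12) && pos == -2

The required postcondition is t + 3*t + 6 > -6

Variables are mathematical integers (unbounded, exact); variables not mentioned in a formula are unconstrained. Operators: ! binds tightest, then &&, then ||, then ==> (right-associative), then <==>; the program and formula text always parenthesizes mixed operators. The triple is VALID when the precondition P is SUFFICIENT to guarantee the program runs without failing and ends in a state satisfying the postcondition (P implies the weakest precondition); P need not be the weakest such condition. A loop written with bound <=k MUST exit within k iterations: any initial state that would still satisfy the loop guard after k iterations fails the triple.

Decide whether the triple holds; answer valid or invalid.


Working backward. After the program, the postcondition t + 3*t + 6 > -6 must hold; in canonical form it is 4*t > -12.
Before t := e: 4*e > -12
Before t := 2*y + e: 4*e > -12
Before the loop (bound <=2), unroll the exhaustion recursion (WP_0 = exit-now case; WP_j = one more guarded iteration, up to j = 2):
  WP_0: (!(2*t > 12)) && 4*e > -12
  WP_1: (2*t > 12 ==> ((!(6*pos > -2)) && 4*e > -12)) && ((!(2*t > 12)) ==> 4*e > -12)
  WP_2: (2*t > 12 ==> ((6*pos > -2 ==> ((!(6*pos > -2)) && 4*e > -12)) && ((!(6*pos > -2)) ==> 4*e > -12))) && ((!(2*t > 12)) ==> 4*e > -12)
So before the loop: (2*t > 12 ==> ((6*pos > -2 ==> ((!(6*pos > -2)) && 4*e > -12)) && ((!(6*pos > -2)) ==> 4*e > -12))) && ((!(2*t > 12)) ==> 4*e > -12)
The weakest precondition is (2*t > 12 ==> ((6*pos > -2 ==> ((!(6*pos > -2)) && 4*e > -12)) && ((!(6*pos > -2)) ==> 4*e > -12))) && ((!(2*t > 12)) ==> 4*e > -12).
Check whether (2*t > 12 ==> 4*e > -12) && ((!(2*t > 12)) ==> 4*e > -12) && pos == -2 implies it.
Every state satisfying the precondition satisfies the weakest precondition: the implication holds.
Answer: valid


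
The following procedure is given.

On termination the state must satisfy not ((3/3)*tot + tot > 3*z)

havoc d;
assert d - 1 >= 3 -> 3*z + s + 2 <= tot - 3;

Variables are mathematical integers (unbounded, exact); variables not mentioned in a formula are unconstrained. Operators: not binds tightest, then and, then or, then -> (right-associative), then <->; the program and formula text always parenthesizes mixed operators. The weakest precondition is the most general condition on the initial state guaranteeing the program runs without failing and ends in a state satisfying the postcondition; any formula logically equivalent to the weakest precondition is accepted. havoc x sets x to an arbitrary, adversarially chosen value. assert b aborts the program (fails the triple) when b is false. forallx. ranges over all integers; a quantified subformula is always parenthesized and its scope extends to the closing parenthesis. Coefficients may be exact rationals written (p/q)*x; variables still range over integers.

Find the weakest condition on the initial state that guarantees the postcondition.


Working backward. After the program, the postcondition not ((3/3)*tot + tot > 3*z) must hold; in canonical form it is not (2*tot > 3*z).
Before assert d - 1 >= 3 -> 3*z + s + 2 <= tot - 3: (d >= 4 -> s + 3*z <= tot - 5) and (not (2*tot > 3*z))
Before havoc d: forall d_1. ((d_1 >= 4 -> s + 3*z <= tot - 5) and (not (2*tot > 3*z)))
Answer: WP = forall d_1. ((d_1 >= 4 -> s + 3*z <= tot - 5) and (not (2*tot > 3*z)))


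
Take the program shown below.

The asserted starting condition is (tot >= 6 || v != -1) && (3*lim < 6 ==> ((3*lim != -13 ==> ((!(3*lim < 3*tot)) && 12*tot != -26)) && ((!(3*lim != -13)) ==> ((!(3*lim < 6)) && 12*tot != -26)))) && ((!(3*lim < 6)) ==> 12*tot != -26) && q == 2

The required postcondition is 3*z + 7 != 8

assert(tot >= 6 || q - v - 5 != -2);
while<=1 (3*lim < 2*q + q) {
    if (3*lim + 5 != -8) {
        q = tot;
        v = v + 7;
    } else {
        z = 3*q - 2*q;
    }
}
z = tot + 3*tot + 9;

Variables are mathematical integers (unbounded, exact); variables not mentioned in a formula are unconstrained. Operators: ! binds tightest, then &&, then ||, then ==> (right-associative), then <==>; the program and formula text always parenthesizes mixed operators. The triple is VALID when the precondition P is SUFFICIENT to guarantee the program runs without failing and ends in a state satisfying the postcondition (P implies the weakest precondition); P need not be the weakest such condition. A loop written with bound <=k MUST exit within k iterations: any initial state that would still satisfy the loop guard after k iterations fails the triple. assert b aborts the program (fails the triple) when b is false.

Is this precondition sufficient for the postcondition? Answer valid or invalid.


Working backward. After the program, the postcondition 3*z + 7 != 8 must hold; in canonical form it is 3*z != 1.
Before z := tot + 3*tot + 9: 12*tot != -26
Before the loop (bound <=1), unroll the exhaustion recursion (WP_0 = exit-now case; WP_j = one more guarded iteration, up to j = 1):
  WP_0: (!(3*lim < 3*q)) && 12*tot != -26
  WP_1: (3*lim < 3*q ==> ((3*lim != -13 ==> ((!(3*lim < 3*tot)) && 12*tot != -26)) && ((!(3*lim != -13)) ==> ((!(3*lim < 3*q)) && 12*tot != -26)))) && ((!(3*lim < 3*q)) ==> 12*tot != -26)
So before the loop: (3*lim < 3*q ==> ((3*lim != -13 ==> ((!(3*lim < 3*tot)) && 12*tot != -26)) && ((!(3*lim != -13)) ==> ((!(3*lim < 3*q)) && 12*tot != -26)))) && ((!(3*lim < 3*q)) ==> 12*tot != -26)
Before assert tot >= 6 || q - v - 5 != -2: (tot >= 6 || q != v + 3) && (3*lim < 3*q ==> ((3*lim != -13 ==> ((!(3*lim < 3*tot)) && 12*tot != -26)) && ((!(3*lim != -13)) ==> ((!(3*lim < 3*q)) && 12*tot != -26)))) && ((!(3*lim < 3*q)) ==> 12*tot != -26)
The weakest precondition is (tot >= 6 || q != v + 3) && (3*lim < 3*q ==> ((3*lim != -13 ==> ((!(3*lim < 3*tot)) && 12*tot != -26)) && ((!(3*lim != -13)) ==> ((!(3*lim < 3*q)) && 12*tot != -26)))) && ((!(3*lim < 3*q)) ==> 12*tot != -26).
Check whether (tot >= 6 || v != -1) && (3*lim < 6 ==> ((3*lim != -13 ==> ((!(3*lim < 3*tot)) && 12*tot != -26)) && ((!(3*lim != -13)) ==> ((!(3*lim < 6)) && 12*tot != -26)))) && ((!(3*lim < 6)) ==> 12*tot != -26) && q == 2 implies it.
Every state satisfying the precondition satisfies the weakest precondition: the implication holds.
Answer: valid


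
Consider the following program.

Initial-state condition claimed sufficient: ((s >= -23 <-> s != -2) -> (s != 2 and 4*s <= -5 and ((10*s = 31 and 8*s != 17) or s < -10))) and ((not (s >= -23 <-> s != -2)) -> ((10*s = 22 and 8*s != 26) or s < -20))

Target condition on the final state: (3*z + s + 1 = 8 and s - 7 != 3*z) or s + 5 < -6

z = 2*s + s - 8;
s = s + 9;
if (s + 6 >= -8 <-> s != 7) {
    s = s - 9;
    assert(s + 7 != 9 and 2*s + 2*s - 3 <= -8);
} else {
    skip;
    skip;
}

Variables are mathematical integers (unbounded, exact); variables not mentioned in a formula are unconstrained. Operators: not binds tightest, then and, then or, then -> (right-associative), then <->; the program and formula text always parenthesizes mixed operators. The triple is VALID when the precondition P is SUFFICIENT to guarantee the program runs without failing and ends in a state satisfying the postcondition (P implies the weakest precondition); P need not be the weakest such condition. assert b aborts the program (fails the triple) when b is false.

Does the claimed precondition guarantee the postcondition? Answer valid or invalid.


Working backward. After the program, the postcondition (3*z + s + 1 = 8 and s - 7 != 3*z) or s + 5 < -6 must hold; in canonical form it is (s + 3*z = 7 and s != 3*z + 7) or s < -11.
Then branch requires s != 11 and 4*s <= 31 and ((s + 3*z = 16 and s != 3*z + 16) or s < -2); else branch requires (s + 3*z = 7 and s != 3*z + 7) or s < -11.
Before the if: ((s >= -14 <-> s != 7) -> (s != 11 and 4*s <= 31 and ((s + 3*z = 16 and s != 3*z + 16) or s < -2))) and ((not (s >= -14 <-> s != 7)) -> ((s + 3*z = 7 and s != 3*z + 7) or s < -11))
Before s := s + 9: ((s >= -23 <-> s != -2) -> (s != 2 and 4*s <= -5 and ((s + 3*z = 7 and s != 3*z + 7) or s < -11))) and ((not (s >= -23 <-> s != -2)) -> ((s + 3*z = -2 and s != 3*z - 2) or s < -20))
Before z := 2*s + s - 8: ((s >= -23 <-> s != -2) -> (s != 2 and 4*s <= -5 and ((10*s = 31 and 8*s != 17) or s < -11))) and ((not (s >= -23 <-> s != -2)) -> ((10*s = 22 and 8*s != 26) or s < -20))
The weakest precondition is ((s >= -23 <-> s != -2) -> (s != 2 and 4*s <= -5 and ((10*s = 31 and 8*s != 17) or s < -11))) and ((not (s >= -23 <-> s != -2)) -> ((10*s = 22 and 8*s != 26) or s < -20)).
Check whether ((s >= -23 <-> s != -2) -> (s != 2 and 4*s <= -5 and ((10*s = 31 and 8*s != 17) or s < -10))) and ((not (s >= -23 <-> s != -2)) -> ((10*s = 22 and 8*s != 26) or s < -20)) implies it.
Countermodel: at the initial state s = -11, the precondition holds but the weakest precondition fails.
Answer: invalid


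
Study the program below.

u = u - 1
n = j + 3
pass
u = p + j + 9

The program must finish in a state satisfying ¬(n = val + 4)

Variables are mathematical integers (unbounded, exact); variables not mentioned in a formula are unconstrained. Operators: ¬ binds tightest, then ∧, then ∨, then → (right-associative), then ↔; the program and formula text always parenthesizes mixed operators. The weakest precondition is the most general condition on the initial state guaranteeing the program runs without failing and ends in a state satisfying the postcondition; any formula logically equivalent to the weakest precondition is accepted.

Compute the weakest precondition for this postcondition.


Working backward. After the program, ¬(n = val + 4) must hold.
Before u := p + j + 9: ¬(n = val + 4)
Before skip: ¬(n = val + 4)
Before n := j + 3: ¬(j = val + 1)
Before u := u - 1: ¬(j = val + 1)
Answer: WP = ¬(j = val + 1)


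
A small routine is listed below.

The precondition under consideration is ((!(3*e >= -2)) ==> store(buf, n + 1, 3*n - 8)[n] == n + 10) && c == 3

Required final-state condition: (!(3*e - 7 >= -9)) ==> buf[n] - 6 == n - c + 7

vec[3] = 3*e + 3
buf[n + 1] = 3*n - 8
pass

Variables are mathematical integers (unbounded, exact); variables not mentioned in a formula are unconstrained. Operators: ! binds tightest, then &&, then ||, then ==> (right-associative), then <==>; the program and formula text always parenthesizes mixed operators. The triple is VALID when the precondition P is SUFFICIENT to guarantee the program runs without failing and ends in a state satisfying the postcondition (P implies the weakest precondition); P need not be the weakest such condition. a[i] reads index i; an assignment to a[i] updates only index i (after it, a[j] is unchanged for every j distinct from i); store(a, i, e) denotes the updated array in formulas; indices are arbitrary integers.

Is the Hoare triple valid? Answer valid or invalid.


Working backward. After the program, the postcondition (!(3*e - 7 >= -9)) ==> buf[n] - 6 == n - c + 7 must hold; in canonical form it is (!(3*e >= -2)) ==> buf[n] + c == n + 13.
Before skip: (!(3*e >= -2)) ==> buf[n] + c == n + 13
Before buf[n + 1] := 3*n - 8: (!(3*e >= -2)) ==> store(buf, n + 1, 3*n - 8)[n] + c == n + 13
Before vec[3] := 3*e + 3: (!(3*e >= -2)) ==> store(buf, n + 1, 3*n - 8)[n] + c == n + 13
The weakest precondition is (!(3*e >= -2)) ==> store(buf, n + 1, 3*n - 8)[n] + c == n + 13.
Check whether ((!(3*e >= -2)) ==> store(buf, n + 1, 3*n - 8)[n] == n + 10) && c == 3 implies it.
Every state satisfying the precondition satisfies the weakest precondition: the implication holds.
Answer: valid
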